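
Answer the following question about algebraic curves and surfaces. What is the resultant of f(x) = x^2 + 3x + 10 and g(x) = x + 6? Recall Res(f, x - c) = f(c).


For Res(f, x - c), we evaluate f at x = c.
f(-6) = (-6)^2 + 3*(-6) + 10
= 36 - 18 + 10
= 18 + 10 = 28
Res(f, g) = 28

28


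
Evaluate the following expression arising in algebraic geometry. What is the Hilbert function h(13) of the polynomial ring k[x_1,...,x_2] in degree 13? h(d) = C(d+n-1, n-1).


The Hilbert function for the polynomial ring in 2 variables is:
h(d) = C(d+n-1, n-1)
h(13) = C(13+2-1, 2-1) = C(14, 1)
= 14! / (1! * 13!)
= 14

14


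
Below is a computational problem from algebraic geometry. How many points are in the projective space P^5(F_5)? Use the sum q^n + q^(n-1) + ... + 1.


P^5(F_5) has (q^(n+1) - 1)/(q - 1) points.
= 5^5 + 5^4 + 5^3 + 5^2 + 5^1 + 5^0
= 3125 + 625 + 125 + 25 + 5 + 1
= 3906

3906


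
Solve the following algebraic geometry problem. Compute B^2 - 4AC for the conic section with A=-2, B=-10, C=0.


The discriminant of a conic Ax^2 + Bxy + Cy^2 + ... = 0 is B^2 - 4AC.
B^2 = (-10)^2 = 100
4AC = 4*(-2)*0 = 0
Discriminant = 100 + 0 = 100

100


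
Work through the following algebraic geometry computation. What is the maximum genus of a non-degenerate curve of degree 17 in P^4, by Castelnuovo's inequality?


Castelnuovo's bound: write d - 1 = m(r-1) + epsilon with 0 <= epsilon < r-1.
d - 1 = 17 - 1 = 16
r - 1 = 4 - 1 = 3
16 = 5*3 + 1, so m = 5, epsilon = 1
pi(d, r) = m(m-1)(r-1)/2 + m*epsilon
= 5*4*3/2 + 5*1
= 60/2 + 5
= 30 + 5 = 35

35


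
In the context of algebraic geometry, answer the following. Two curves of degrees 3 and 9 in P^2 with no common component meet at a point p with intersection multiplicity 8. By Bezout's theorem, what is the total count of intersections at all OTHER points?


By Bezout's theorem, the total intersection number is d1 * d2.
Total = 3 * 9 = 27
Intersection multiplicity at p = 8
Remaining intersections = 27 - 8 = 19

19


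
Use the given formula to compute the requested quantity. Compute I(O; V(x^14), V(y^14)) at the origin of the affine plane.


The intersection multiplicity of V(x^a) and V(y^b) at the origin is:
I(O; V(x^14), V(y^14)) = dim_k(k[x,y]/(x^14, y^14))
A basis for k[x,y]/(x^14, y^14) is the set of monomials x^i * y^j
where 0 <= i < 14 and 0 <= j < 14.
The number of such monomials is 14 * 14 = 196

196


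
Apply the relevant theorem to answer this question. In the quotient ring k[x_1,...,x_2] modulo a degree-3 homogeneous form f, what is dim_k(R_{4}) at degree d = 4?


For R = k[x_1,...,x_n]/(f) with f homogeneous of degree e:
The Hilbert series is (1 - t^e)/(1 - t)^n.
So h(d) = C(d+n-1, n-1) - C(d-e+n-1, n-1) for d >= e.
With n=2, e=3, d=4:
C(4+2-1, 2-1) = C(5, 1) = 5
C(4-3+2-1, 2-1) = C(2, 1) = 2
h(4) = 5 - 2 = 3

3


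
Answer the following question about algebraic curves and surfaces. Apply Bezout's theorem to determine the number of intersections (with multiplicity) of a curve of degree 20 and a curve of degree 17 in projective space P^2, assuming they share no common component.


Bezout's theorem states the intersection count equals the product of degrees.
Intersection count = 20 * 17 = 340

340


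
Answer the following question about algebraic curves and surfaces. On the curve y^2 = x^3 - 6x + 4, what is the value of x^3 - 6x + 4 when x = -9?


Compute x^3 - 6x + 4 at x = -9:
x^3 = (-9)^3 = -729
(-6)*x = (-6)*(-9) = 54
Sum: -729 + 54 + 4 = -671

-671


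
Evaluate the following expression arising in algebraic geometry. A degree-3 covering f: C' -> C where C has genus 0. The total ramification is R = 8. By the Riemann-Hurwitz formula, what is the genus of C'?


Riemann-Hurwitz formula: 2g' - 2 = d(2g - 2) + R
Given: d = 3, g = 0, R = 8
2g' - 2 = 3*(2*0 - 2) + 8
2g' - 2 = 3*(-2) + 8
2g' - 2 = -6 + 8 = 2
2g' = 4
g' = 2

2


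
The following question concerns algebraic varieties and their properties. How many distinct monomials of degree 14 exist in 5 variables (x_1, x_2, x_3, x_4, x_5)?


The number of degree-14 monomials in 5 variables is C(d+n-1, n-1).
= C(14+5-1, 5-1) = C(18, 4)
= 3060

3060


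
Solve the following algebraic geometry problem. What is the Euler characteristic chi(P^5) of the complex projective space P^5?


The complex projective space P^5 has one cell in each even real dimension 0, 2, ..., 10.
The cohomology groups are H^{2k}(P^5) = Z for k = 0,...,5, and 0 otherwise.
Euler characteristic = sum of Betti numbers = 1 per even-dimensional cohomology group.
chi(P^5) = 5 + 1 = 6

6


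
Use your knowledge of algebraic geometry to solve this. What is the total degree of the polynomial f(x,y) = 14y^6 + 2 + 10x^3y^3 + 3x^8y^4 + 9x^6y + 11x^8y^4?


Examine each term for its total degree (sum of exponents).
  Term '14y^6' has total degree 0+6 = 6.
  Term '2' has total degree 0+0 = 0.
  Term '10x^3y^3' has total degree 3+3 = 6.
  Term '3x^8y^4' has total degree 8+4 = 12.
  Term '9x^6y' has total degree 6+1 = 7.
  Term '11x^8y^4' has total degree 8+4 = 12.
The maximum total degree among all terms is 12.

12


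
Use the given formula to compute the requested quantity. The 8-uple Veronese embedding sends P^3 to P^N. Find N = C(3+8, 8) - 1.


The Veronese embedding v_d: P^n -> P^N maps each point to all
degree-d monomials in n+1 homogeneous coordinates.
N = C(n+d, d) - 1
N = C(3+8, 8) - 1
N = C(11, 8) - 1
C(11, 8) = 165
N = 165 - 1 = 164

164


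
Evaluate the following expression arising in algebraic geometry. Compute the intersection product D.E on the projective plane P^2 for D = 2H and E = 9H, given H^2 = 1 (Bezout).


Using bilinearity of the intersection pairing on the projective plane P^2:
(aH).(bH) = ab * (H.H)
We have H^2 = 1 (Bezout).
D.E = (2H).(9H) = 2*9*1
= 18*1
= 18

18


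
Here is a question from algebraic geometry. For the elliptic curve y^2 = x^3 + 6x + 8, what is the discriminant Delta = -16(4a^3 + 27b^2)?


Compute each component:
4a^3 = 4*6^3 = 4*216 = 864
27b^2 = 27*8^2 = 27*64 = 1728
4a^3 + 27b^2 = 864 + 1728 = 2592
Delta = -16*2592 = -41472

-41472


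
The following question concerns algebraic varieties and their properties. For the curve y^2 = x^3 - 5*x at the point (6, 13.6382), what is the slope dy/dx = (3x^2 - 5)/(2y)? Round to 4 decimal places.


Using implicit differentiation of y^2 = x^3 - 5*x:
2y * dy/dx = 3x^2 - 5
dy/dx = (3x^2 - 5)/(2y)
Numerator: 3*6^2 - 5 = 103
Denominator: 2*13.6382 = 27.2764
dy/dx = 103/27.2764 = 3.7762

3.7762


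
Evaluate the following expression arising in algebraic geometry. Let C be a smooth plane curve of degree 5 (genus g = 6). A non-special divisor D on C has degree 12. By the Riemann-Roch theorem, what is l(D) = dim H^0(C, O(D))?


First, compute the genus of a smooth plane curve of degree 5:
g = (d-1)(d-2)/2 = (5-1)(5-2)/2 = 6
For a non-special divisor D (i.e., h^1(D) = 0), Riemann-Roch gives:
l(D) = deg(D) - g + 1
Since deg(D) = 12 >= 2g - 1 = 11, D is non-special.
l(D) = 12 - 6 + 1 = 7

7


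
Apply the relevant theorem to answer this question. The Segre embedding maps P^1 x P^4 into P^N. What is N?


The Segre embedding maps P^m x P^n into P^N via
all products of coordinates from each factor.
N = (m+1)(n+1) - 1
N = (1+1)(4+1) - 1
N = 2*5 - 1
N = 10 - 1 = 9

9


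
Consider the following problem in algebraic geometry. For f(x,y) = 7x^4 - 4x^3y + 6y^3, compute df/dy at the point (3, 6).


df/dy = (-4)*x^3 + 3*6*y^2
At (3,6): (-4)*3^3 + 3*6*6^2
= -108 + 648
= 540

540


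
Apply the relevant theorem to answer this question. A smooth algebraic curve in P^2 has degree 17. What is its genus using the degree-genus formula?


Using the genus formula for smooth plane curves:
g = (d-1)(d-2)/2
g = (17-1)(17-2)/2
g = 16*15/2
g = 240/2 = 120

120


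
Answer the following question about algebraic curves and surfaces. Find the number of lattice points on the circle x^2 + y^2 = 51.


Systematically check integer values of x where x^2 <= 51.
For each valid x, check if 51 - x^2 is a perfect square.
Total integer solutions found: 0

0


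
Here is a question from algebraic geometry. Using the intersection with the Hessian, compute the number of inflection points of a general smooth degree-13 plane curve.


For a general smooth plane curve C of degree d, the inflection points are
the intersection of C with its Hessian curve, which has degree 3(d-2).
By Bezout, the total intersection number is d * 3(d-2) = 13 * 33 = 429.
For a general curve every flex is ordinary, so each contributes
multiplicity 1 to C·Hess(C), and the number of distinct inflection
points is 3d(d-2).
Inflection points = 3*13*(13-2) = 3*13*11 = 429

429


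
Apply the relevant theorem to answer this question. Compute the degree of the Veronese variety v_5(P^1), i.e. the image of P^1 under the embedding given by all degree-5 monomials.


The Veronese variety v_5(P^1) has degree d^r.
d^r = 5^1 = 5

5


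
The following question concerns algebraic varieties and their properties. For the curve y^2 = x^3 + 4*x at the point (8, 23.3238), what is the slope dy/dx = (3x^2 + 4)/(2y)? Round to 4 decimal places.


Using implicit differentiation of y^2 = x^3 + 4*x:
2y * dy/dx = 3x^2 + 4
dy/dx = (3x^2 + 4)/(2y)
Numerator: 3*8^2 + 4 = 196
Denominator: 2*23.3238 = 46.6476
dy/dx = 196/46.6476 = 4.2017

4.2017


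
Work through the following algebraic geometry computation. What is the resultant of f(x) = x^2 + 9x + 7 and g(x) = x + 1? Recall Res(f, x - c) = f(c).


For Res(f, x - c), we evaluate f at x = c.
f(-1) = (-1)^2 + 9*(-1) + 7
= 1 - 9 + 7
= -8 + 7 = -1
Res(f, g) = -1

-1


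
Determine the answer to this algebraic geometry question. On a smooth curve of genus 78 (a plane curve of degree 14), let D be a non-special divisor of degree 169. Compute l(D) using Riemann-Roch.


First, compute the genus of a smooth plane curve of degree 14:
g = (d-1)(d-2)/2 = (14-1)(14-2)/2 = 78
For a non-special divisor D (i.e., h^1(D) = 0), Riemann-Roch gives:
l(D) = deg(D) - g + 1
Since deg(D) = 169 >= 2g - 1 = 155, D is non-special.
l(D) = 169 - 78 + 1 = 92

92


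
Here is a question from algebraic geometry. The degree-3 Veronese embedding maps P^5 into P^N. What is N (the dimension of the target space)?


The Veronese embedding v_d: P^n -> P^N maps each point to all
degree-d monomials in n+1 homogeneous coordinates.
N = C(n+d, d) - 1
N = C(5+3, 3) - 1
N = C(8, 3) - 1
C(8, 3) = 56
N = 56 - 1 = 55

55


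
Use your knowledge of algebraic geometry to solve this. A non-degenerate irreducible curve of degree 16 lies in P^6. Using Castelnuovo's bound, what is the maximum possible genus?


Castelnuovo's bound: write d - 1 = m(r-1) + epsilon with 0 <= epsilon < r-1.
d - 1 = 16 - 1 = 15
r - 1 = 6 - 1 = 5
15 = 3*5 + 0, so m = 3, epsilon = 0
pi(d, r) = m(m-1)(r-1)/2 + m*epsilon
= 3*2*5/2 + 3*0
= 30/2 + 0
= 15 + 0 = 15

15


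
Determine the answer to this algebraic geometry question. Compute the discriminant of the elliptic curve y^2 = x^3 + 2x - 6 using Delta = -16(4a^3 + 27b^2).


Compute each component:
4a^3 = 4*2^3 = 4*8 = 32
27b^2 = 27*(-6)^2 = 27*36 = 972
4a^3 + 27b^2 = 32 + 972 = 1004
Delta = -16*1004 = -16064

-16064


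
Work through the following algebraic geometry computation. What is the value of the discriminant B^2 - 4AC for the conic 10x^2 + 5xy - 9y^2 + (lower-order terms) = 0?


The discriminant of a conic Ax^2 + Bxy + Cy^2 + ... = 0 is B^2 - 4AC.
B^2 = 5^2 = 25
4AC = 4*10*(-9) = -360
Discriminant = 25 + 360 = 385

385


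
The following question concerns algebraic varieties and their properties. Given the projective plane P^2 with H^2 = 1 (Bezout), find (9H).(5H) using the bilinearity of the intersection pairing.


Using bilinearity of the intersection pairing on the projective plane P^2:
(aH).(bH) = ab * (H.H)
We have H^2 = 1 (Bezout).
D.E = (9H).(5H) = 9*5*1
= 45*1
= 45

45


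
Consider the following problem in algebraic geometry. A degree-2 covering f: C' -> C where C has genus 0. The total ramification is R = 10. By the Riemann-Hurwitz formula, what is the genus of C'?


Riemann-Hurwitz formula: 2g' - 2 = d(2g - 2) + R
Given: d = 2, g = 0, R = 10
2g' - 2 = 2*(2*0 - 2) + 10
2g' - 2 = 2*(-2) + 10
2g' - 2 = -4 + 10 = 6
2g' = 8
g' = 4

4


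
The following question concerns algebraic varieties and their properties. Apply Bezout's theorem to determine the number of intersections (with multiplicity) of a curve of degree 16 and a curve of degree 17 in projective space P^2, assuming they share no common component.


Bezout's theorem states the intersection count equals the product of degrees.
Intersection count = 16 * 17 = 272

272


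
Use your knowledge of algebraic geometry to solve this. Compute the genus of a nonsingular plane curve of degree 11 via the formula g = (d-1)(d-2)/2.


Using the genus formula for smooth plane curves:
g = (d-1)(d-2)/2
g = (11-1)(11-2)/2
g = 10*9/2
g = 90/2 = 45

45


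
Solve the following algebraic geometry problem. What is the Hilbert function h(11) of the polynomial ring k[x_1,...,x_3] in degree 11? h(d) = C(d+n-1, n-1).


The Hilbert function for the polynomial ring in 3 variables is:
h(d) = C(d+n-1, n-1)
h(11) = C(11+3-1, 3-1) = C(13, 2)
= 13! / (2! * 11!)
= 78

78


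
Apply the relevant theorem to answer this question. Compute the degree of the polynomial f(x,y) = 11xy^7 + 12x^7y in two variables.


Examine each term for its total degree (sum of exponents).
  Term '11xy^7' has total degree 1+7 = 8.
  Term '12x^7y' has total degree 7+1 = 8.
The maximum total degree among all terms is 8.

8


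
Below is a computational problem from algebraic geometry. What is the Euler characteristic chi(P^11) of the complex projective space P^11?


The complex projective space P^11 has one cell in each even real dimension 0, 2, ..., 22.
The cohomology groups are H^{2k}(P^11) = Z for k = 0,...,11, and 0 otherwise.
Euler characteristic = sum of Betti numbers = 1 per even-dimensional cohomology group.
chi(P^11) = 11 + 1 = 12

12


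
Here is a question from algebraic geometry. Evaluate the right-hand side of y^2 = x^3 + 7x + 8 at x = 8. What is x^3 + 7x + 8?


Compute x^3 + 7x + 8 at x = 8:
x^3 = 8^3 = 512
7*x = 7*8 = 56
Sum: 512 + 56 + 8 = 576

576


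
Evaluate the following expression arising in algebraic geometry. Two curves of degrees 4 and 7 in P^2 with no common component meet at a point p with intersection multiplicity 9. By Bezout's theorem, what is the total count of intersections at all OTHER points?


By Bezout's theorem, the total intersection number is d1 * d2.
Total = 4 * 7 = 28
Intersection multiplicity at p = 9
Remaining intersections = 28 - 9 = 19

19


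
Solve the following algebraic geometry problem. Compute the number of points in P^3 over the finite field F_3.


P^3(F_3) has (q^(n+1) - 1)/(q - 1) points.
= 3^3 + 3^2 + 3^1 + 3^0
= 27 + 9 + 3 + 1
= 40

40


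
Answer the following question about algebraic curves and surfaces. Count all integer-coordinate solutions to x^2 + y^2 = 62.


Systematically check integer values of x where x^2 <= 62.
For each valid x, check if 62 - x^2 is a perfect square.
Total integer solutions found: 0

0


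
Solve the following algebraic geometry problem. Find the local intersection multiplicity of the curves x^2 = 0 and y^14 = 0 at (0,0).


The intersection multiplicity of V(x^a) and V(y^b) at the origin is:
I(O; V(x^2), V(y^14)) = dim_k(k[x,y]/(x^2, y^14))
A basis for k[x,y]/(x^2, y^14) is the set of monomials x^i * y^j
where 0 <= i < 2 and 0 <= j < 14.
The number of such monomials is 2 * 14 = 28

28


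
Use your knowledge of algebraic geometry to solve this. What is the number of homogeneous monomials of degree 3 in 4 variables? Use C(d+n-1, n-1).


The number of degree-3 monomials in 4 variables is C(d+n-1, n-1).
= C(3+4-1, 4-1) = C(6, 3)
= 20

20


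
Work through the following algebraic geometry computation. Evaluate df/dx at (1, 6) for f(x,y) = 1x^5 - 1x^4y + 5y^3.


df/dx = 5*1*x^4 + 4*(-1)*x^3*y
At (1,6): 5*1*1^4 + 4*(-1)*1^3*6
= 5 - 24
= -19

-19


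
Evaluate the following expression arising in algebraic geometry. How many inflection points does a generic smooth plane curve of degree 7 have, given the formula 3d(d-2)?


For a general smooth plane curve C of degree d, the inflection points are
the intersection of C with its Hessian curve, which has degree 3(d-2).
By Bezout, the total intersection number is d * 3(d-2) = 7 * 15 = 105.
For a general curve every flex is ordinary, so each contributes
multiplicity 1 to C·Hess(C), and the number of distinct inflection
points is 3d(d-2).
Inflection points = 3*7*(7-2) = 3*7*5 = 105

105


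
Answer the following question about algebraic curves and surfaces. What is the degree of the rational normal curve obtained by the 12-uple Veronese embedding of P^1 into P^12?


The rational normal curve in P^12 is the image of P^1 under the 12-uple Veronese.
A general hyperplane in P^12 pulls back to a degree-12 form on P^1, which has 12 zeros,
so the curve meets a general hyperplane in 12 points. Degree = 12.

12


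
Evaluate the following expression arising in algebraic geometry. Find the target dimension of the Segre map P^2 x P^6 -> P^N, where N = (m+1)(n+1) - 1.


The Segre embedding maps P^m x P^n into P^N via
all products of coordinates from each factor.
N = (m+1)(n+1) - 1
N = (2+1)(6+1) - 1
N = 3*7 - 1
N = 21 - 1 = 20

20


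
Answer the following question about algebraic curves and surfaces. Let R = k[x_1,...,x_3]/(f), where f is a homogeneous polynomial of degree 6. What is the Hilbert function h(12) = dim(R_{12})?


For R = k[x_1,...,x_n]/(f) with f homogeneous of degree e:
The Hilbert series is (1 - t^e)/(1 - t)^n.
So h(d) = C(d+n-1, n-1) - C(d-e+n-1, n-1) for d >= e.
With n=3, e=6, d=12:
C(12+3-1, 3-1) = C(14, 2) = 91
C(12-6+3-1, 3-1) = C(8, 2) = 28
h(12) = 91 - 28 = 63

63


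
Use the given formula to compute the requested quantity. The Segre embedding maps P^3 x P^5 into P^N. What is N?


The Segre embedding maps P^m x P^n into P^N via
all products of coordinates from each factor.
N = (m+1)(n+1) - 1
N = (3+1)(5+1) - 1
N = 4*6 - 1
N = 24 - 1 = 23

23


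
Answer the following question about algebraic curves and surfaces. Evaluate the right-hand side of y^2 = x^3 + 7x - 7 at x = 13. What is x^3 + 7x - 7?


Compute x^3 + 7x - 7 at x = 13:
x^3 = 13^3 = 2197
7*x = 7*13 = 91
Sum: 2197 + 91 - 7 = 2281

2281


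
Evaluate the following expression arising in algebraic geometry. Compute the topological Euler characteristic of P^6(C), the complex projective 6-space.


The complex projective space P^6 has one cell in each even real dimension 0, 2, ..., 12.
The cohomology groups are H^{2k}(P^6) = Z for k = 0,...,6, and 0 otherwise.
Euler characteristic = sum of Betti numbers = 1 per even-dimensional cohomology group.
chi(P^6) = 6 + 1 = 7

7


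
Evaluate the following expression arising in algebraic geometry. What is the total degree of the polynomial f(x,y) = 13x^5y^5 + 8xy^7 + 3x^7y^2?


Examine each term for its total degree (sum of exponents).
  Term '13x^5y^5' has total degree 5+5 = 10.
  Term '8xy^7' has total degree 1+7 = 8.
  Term '3x^7y^2' has total degree 7+2 = 9.
The maximum total degree among all terms is 10.

10


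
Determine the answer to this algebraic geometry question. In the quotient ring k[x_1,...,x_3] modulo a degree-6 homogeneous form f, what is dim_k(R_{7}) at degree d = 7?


For R = k[x_1,...,x_n]/(f) with f homogeneous of degree e:
The Hilbert series is (1 - t^e)/(1 - t)^n.
So h(d) = C(d+n-1, n-1) - C(d-e+n-1, n-1) for d >= e.
With n=3, e=6, d=7:
C(7+3-1, 3-1) = C(9, 2) = 36
C(7-6+3-1, 3-1) = C(3, 2) = 3
h(7) = 36 - 3 = 33

33


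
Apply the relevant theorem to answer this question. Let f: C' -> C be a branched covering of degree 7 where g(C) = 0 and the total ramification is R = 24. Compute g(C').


Riemann-Hurwitz formula: 2g' - 2 = d(2g - 2) + R
Given: d = 7, g = 0, R = 24
2g' - 2 = 7*(2*0 - 2) + 24
2g' - 2 = 7*(-2) + 24
2g' - 2 = -14 + 24 = 10
2g' = 12
g' = 6

6


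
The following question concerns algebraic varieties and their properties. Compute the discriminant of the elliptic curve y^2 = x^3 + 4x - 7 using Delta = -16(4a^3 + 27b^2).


Compute each component:
4a^3 = 4*4^3 = 4*64 = 256
27b^2 = 27*(-7)^2 = 27*49 = 1323
4a^3 + 27b^2 = 256 + 1323 = 1579
Delta = -16*1579 = -25264

-25264


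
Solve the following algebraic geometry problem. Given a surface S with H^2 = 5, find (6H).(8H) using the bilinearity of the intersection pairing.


Using bilinearity of the intersection pairing on a surface S:
(aH).(bH) = ab * (H.H)
We have H^2 = 5.
D.E = (6H).(8H) = 6*8*5
= 48*5
= 240

240


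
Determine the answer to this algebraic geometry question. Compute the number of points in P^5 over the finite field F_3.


P^5(F_3) has (q^(n+1) - 1)/(q - 1) points.
= 3^5 + 3^4 + 3^3 + 3^2 + 3^1 + 3^0
= 243 + 81 + 27 + 9 + 3 + 1
= 364

364


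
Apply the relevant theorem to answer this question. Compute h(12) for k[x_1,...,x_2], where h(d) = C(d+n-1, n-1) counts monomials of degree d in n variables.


The Hilbert function for the polynomial ring in 2 variables is:
h(d) = C(d+n-1, n-1)
h(12) = C(12+2-1, 2-1) = C(13, 1)
= 13! / (1! * 12!)
= 13

13


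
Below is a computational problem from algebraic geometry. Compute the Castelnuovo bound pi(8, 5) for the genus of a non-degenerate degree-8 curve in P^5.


Castelnuovo's bound: write d - 1 = m(r-1) + epsilon with 0 <= epsilon < r-1.
d - 1 = 8 - 1 = 7
r - 1 = 5 - 1 = 4
7 = 1*4 + 3, so m = 1, epsilon = 3
pi(d, r) = m(m-1)(r-1)/2 + m*epsilon
= 1*0*4/2 + 1*3
= 0/2 + 3
= 0 + 3 = 3

3


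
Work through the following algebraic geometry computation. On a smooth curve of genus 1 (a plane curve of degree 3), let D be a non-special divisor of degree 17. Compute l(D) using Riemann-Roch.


First, compute the genus of a smooth plane curve of degree 3:
g = (d-1)(d-2)/2 = (3-1)(3-2)/2 = 1
For a non-special divisor D (i.e., h^1(D) = 0), Riemann-Roch gives:
l(D) = deg(D) - g + 1
Since deg(D) = 17 >= 2g - 1 = 1, D is non-special.
l(D) = 17 - 1 + 1 = 17

17


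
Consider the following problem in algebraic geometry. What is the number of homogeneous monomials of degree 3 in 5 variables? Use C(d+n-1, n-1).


The number of degree-3 monomials in 5 variables is C(d+n-1, n-1).
= C(3+5-1, 5-1) = C(7, 4)
= 35

35


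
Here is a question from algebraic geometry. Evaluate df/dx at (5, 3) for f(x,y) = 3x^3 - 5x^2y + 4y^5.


df/dx = 3*3*x^2 + 2*(-5)*x^1*y
At (5,3): 3*3*5^2 + 2*(-5)*5^1*3
= 225 - 150
= 75

75


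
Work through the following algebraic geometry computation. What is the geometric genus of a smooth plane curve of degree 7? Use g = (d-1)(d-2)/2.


Using the genus formula for smooth plane curves:
g = (d-1)(d-2)/2
g = (7-1)(7-2)/2
g = 6*5/2
g = 30/2 = 15

15


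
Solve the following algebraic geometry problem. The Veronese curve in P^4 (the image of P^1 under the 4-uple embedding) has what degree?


The rational normal curve in P^4 is the image of P^1 under the 4-uple Veronese.
A general hyperplane in P^4 pulls back to a degree-4 form on P^1, which has 4 zeros,
so the curve meets a general hyperplane in 4 points. Degree = 4.

4


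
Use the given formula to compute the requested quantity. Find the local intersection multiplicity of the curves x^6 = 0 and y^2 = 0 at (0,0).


The intersection multiplicity of V(x^a) and V(y^b) at the origin is:
I(O; V(x^6), V(y^2)) = dim_k(k[x,y]/(x^6, y^2))
A basis for k[x,y]/(x^6, y^2) is the set of monomials x^i * y^j
where 0 <= i < 6 and 0 <= j < 2.
The number of such monomials is 6 * 2 = 12

12


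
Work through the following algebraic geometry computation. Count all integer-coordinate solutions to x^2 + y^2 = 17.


Systematically check integer values of x where x^2 <= 17.
For each valid x, check if 17 - x^2 is a perfect square.
x=1: 17 - 1 = 16, sqrt = 4 (valid)
x=4: 17 - 16 = 1, sqrt = 1 (valid)
Total integer solutions found: 8

8


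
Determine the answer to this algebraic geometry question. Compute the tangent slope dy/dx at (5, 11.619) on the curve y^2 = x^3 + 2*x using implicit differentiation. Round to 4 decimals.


Using implicit differentiation of y^2 = x^3 + 2*x:
2y * dy/dx = 3x^2 + 2
dy/dx = (3x^2 + 2)/(2y)
Numerator: 3*5^2 + 2 = 77
Denominator: 2*11.619 = 23.238
dy/dx = 77/23.238 = 3.3135

3.3135


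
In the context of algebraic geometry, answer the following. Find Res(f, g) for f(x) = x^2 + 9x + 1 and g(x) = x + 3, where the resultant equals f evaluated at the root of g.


For Res(f, x - c), we evaluate f at x = c.
f(-3) = (-3)^2 + 9*(-3) + 1
= 9 - 27 + 1
= -18 + 1 = -17
Res(f, g) = -17

-17


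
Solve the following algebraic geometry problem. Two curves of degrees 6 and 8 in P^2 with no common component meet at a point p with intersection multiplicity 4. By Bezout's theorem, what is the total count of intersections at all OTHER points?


By Bezout's theorem, the total intersection number is d1 * d2.
Total = 6 * 8 = 48
Intersection multiplicity at p = 4
Remaining intersections = 48 - 4 = 44

44


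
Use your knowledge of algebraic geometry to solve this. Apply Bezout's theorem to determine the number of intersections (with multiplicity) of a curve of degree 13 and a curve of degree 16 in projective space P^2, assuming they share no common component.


Bezout's theorem states the intersection count equals the product of degrees.
Intersection count = 13 * 16 = 208

208


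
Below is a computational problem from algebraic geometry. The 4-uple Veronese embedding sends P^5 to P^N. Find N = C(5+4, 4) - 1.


The Veronese embedding v_d: P^n -> P^N maps each point to all
degree-d monomials in n+1 homogeneous coordinates.
N = C(n+d, d) - 1
N = C(5+4, 4) - 1
N = C(9, 4) - 1
C(9, 4) = 126
N = 126 - 1 = 125

125


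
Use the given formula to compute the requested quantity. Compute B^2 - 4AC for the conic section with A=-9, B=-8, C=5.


The discriminant of a conic Ax^2 + Bxy + Cy^2 + ... = 0 is B^2 - 4AC.
B^2 = (-8)^2 = 64
4AC = 4*(-9)*5 = -180
Discriminant = 64 + 180 = 244

244


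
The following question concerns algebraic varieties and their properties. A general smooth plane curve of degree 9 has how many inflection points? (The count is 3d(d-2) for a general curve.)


For a general smooth plane curve C of degree d, the inflection points are
the intersection of C with its Hessian curve, which has degree 3(d-2).
By Bezout, the total intersection number is d * 3(d-2) = 9 * 21 = 189.
For a general curve every flex is ordinary, so each contributes
multiplicity 1 to C·Hess(C), and the number of distinct inflection
points is 3d(d-2).
Inflection points = 3*9*(9-2) = 3*9*7 = 189

189


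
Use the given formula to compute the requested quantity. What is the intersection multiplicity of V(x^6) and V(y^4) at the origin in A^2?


The intersection multiplicity of V(x^a) and V(y^b) at the origin is:
I(O; V(x^6), V(y^4)) = dim_k(k[x,y]/(x^6, y^4))
A basis for k[x,y]/(x^6, y^4) is the set of monomials x^i * y^j
where 0 <= i < 6 and 0 <= j < 4.
The number of such monomials is 6 * 4 = 24

24


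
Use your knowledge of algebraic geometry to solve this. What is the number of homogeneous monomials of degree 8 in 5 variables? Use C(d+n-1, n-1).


The number of degree-8 monomials in 5 variables is C(d+n-1, n-1).
= C(8+5-1, 5-1) = C(12, 4)
= 495

495


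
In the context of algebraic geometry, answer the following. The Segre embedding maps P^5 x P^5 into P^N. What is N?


The Segre embedding maps P^m x P^n into P^N via
all products of coordinates from each factor.
N = (m+1)(n+1) - 1
N = (5+1)(5+1) - 1
N = 6*6 - 1
N = 36 - 1 = 35

35


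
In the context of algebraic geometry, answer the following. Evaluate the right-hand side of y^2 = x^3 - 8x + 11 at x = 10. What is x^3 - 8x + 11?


Compute x^3 - 8x + 11 at x = 10:
x^3 = 10^3 = 1000
(-8)*x = (-8)*10 = -80
Sum: 1000 - 80 + 11 = 931

931


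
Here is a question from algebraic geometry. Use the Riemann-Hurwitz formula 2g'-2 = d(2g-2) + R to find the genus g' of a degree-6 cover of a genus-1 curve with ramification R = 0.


Riemann-Hurwitz formula: 2g' - 2 = d(2g - 2) + R
Given: d = 6, g = 1, R = 0
2g' - 2 = 6*(2*1 - 2) + 0
2g' - 2 = 6*0 + 0
2g' - 2 = 0 + 0 = 0
2g' = 2
g' = 1

1


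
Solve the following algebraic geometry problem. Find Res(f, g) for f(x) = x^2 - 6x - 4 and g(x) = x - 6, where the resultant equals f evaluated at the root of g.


For Res(f, x - c), we evaluate f at x = c.
f(6) = 6^2 - 6*6 - 4
= 36 - 36 - 4
= 0 - 4 = -4
Res(f, g) = -4

-4


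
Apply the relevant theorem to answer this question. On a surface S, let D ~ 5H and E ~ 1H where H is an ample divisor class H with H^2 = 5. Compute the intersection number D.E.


Using bilinearity of the intersection pairing on a surface S:
(aH).(bH) = ab * (H.H)
We have H^2 = 5.
D.E = (5H).(1H) = 5*1*5
= 5*5
= 25

25


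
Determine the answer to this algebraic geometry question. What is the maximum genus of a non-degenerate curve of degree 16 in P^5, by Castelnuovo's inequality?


Castelnuovo's bound: write d - 1 = m(r-1) + epsilon with 0 <= epsilon < r-1.
d - 1 = 16 - 1 = 15
r - 1 = 5 - 1 = 4
15 = 3*4 + 3, so m = 3, epsilon = 3
pi(d, r) = m(m-1)(r-1)/2 + m*epsilon
= 3*2*4/2 + 3*3
= 24/2 + 9
= 12 + 9 = 21

21


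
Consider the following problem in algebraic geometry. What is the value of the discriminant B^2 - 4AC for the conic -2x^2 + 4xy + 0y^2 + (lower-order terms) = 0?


The discriminant of a conic Ax^2 + Bxy + Cy^2 + ... = 0 is B^2 - 4AC.
B^2 = 4^2 = 16
4AC = 4*(-2)*0 = 0
Discriminant = 16 + 0 = 16

16


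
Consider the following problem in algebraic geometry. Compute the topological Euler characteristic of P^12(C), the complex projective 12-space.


The complex projective space P^12 has one cell in each even real dimension 0, 2, ..., 24.
The cohomology groups are H^{2k}(P^12) = Z for k = 0,...,12, and 0 otherwise.
Euler characteristic = sum of Betti numbers = 1 per even-dimensional cohomology group.
chi(P^12) = 12 + 1 = 13

13


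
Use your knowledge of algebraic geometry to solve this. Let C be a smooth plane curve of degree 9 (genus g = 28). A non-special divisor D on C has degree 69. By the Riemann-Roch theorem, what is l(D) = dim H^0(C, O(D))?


First, compute the genus of a smooth plane curve of degree 9:
g = (d-1)(d-2)/2 = (9-1)(9-2)/2 = 28
For a non-special divisor D (i.e., h^1(D) = 0), Riemann-Roch gives:
l(D) = deg(D) - g + 1
Since deg(D) = 69 >= 2g - 1 = 55, D is non-special.
l(D) = 69 - 28 + 1 = 42

42


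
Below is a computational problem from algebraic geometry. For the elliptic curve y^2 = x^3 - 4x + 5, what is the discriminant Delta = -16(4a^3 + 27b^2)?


Compute each component:
4a^3 = 4*(-4)^3 = 4*(-64) = -256
27b^2 = 27*5^2 = 27*25 = 675
4a^3 + 27b^2 = -256 + 675 = 419
Delta = -16*419 = -6704

-6704


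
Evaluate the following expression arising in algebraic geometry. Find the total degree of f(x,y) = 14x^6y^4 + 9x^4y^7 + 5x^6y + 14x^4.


Examine each term for its total degree (sum of exponents).
  Term '14x^6y^4' has total degree 6+4 = 10.
  Term '9x^4y^7' has total degree 4+7 = 11.
  Term '5x^6y' has total degree 6+1 = 7.
  Term '14x^4' has total degree 4+0 = 4.
The maximum total degree among all terms is 11.

11


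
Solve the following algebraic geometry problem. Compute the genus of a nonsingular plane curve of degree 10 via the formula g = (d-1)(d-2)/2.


Using the genus formula for smooth plane curves:
g = (d-1)(d-2)/2
g = (10-1)(10-2)/2
g = 9*8/2
g = 72/2 = 36

36


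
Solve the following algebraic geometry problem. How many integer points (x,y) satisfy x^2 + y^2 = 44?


Systematically check integer values of x where x^2 <= 44.
For each valid x, check if 44 - x^2 is a perfect square.
Total integer solutions found: 0

0


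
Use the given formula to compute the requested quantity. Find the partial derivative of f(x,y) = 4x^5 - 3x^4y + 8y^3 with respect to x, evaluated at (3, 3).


df/dx = 5*4*x^4 + 4*(-3)*x^3*y
At (3,3): 5*4*3^4 + 4*(-3)*3^3*3
= 1620 - 972
= 648

648


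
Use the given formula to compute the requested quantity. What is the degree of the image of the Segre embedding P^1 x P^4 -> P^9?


The degree of the Segre variety P^1 x P^4 is C(m+n, m).
= C(5, 1)
= 5

5


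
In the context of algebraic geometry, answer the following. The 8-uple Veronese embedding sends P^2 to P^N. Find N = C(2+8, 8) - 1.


The Veronese embedding v_d: P^n -> P^N maps each point to all
degree-d monomials in n+1 homogeneous coordinates.
N = C(n+d, d) - 1
N = C(2+8, 8) - 1
N = C(10, 8) - 1
C(10, 8) = 45
N = 45 - 1 = 44

44


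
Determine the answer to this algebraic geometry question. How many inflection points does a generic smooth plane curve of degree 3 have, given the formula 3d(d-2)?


For a general smooth plane curve C of degree d, the inflection points are
the intersection of C with its Hessian curve, which has degree 3(d-2).
By Bezout, the total intersection number is d * 3(d-2) = 3 * 3 = 9.
For a general curve every flex is ordinary, so each contributes
multiplicity 1 to C·Hess(C), and the number of distinct inflection
points is 3d(d-2).
Inflection points = 3*3*(3-2) = 3*3*1 = 9

9


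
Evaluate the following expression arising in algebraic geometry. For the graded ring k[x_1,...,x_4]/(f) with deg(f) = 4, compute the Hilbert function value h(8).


For R = k[x_1,...,x_n]/(f) with f homogeneous of degree e:
The Hilbert series is (1 - t^e)/(1 - t)^n.
So h(d) = C(d+n-1, n-1) - C(d-e+n-1, n-1) for d >= e.
With n=4, e=4, d=8:
C(8+4-1, 4-1) = C(11, 3) = 165
C(8-4+4-1, 4-1) = C(7, 3) = 35
h(8) = 165 - 35 = 130

130


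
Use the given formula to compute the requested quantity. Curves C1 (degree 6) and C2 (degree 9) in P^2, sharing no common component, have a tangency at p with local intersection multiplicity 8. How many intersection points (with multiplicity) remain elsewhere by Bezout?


By Bezout's theorem, the total intersection number is d1 * d2.
Total = 6 * 9 = 54
Intersection multiplicity at p = 8
Remaining intersections = 54 - 8 = 46

46


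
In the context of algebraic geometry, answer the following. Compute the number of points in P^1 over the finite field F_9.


P^1(F_9) has (q^(n+1) - 1)/(q - 1) points.
= 9^1 + 9^0
= 9 + 1
= 10

10


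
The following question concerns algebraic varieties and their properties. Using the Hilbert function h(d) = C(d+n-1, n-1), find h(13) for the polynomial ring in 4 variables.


The Hilbert function for the polynomial ring in 4 variables is:
h(d) = C(d+n-1, n-1)
h(13) = C(13+4-1, 4-1) = C(16, 3)
= 16! / (3! * 13!)
= 560

560


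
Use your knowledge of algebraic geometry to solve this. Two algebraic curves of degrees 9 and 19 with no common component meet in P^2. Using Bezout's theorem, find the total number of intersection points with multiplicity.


Bezout's theorem states the intersection count equals the product of degrees.
Intersection count = 9 * 19 = 171

171


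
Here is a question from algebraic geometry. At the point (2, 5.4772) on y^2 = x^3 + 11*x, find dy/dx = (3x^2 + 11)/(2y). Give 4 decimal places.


Using implicit differentiation of y^2 = x^3 + 11*x:
2y * dy/dx = 3x^2 + 11
dy/dx = (3x^2 + 11)/(2y)
Numerator: 3*2^2 + 11 = 23
Denominator: 2*5.4772 = 10.9544
dy/dx = 23/10.9544 = 2.0996

2.0996


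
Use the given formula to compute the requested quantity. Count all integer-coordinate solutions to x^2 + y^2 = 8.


Systematically check integer values of x where x^2 <= 8.
For each valid x, check if 8 - x^2 is a perfect square.
x=2: 8 - 4 = 4, sqrt = 2 (valid)
Total integer solutions found: 4

4


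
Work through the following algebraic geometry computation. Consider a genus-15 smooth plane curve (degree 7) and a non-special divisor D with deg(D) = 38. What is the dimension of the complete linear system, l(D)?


First, compute the genus of a smooth plane curve of degree 7:
g = (d-1)(d-2)/2 = (7-1)(7-2)/2 = 15
For a non-special divisor D (i.e., h^1(D) = 0), Riemann-Roch gives:
l(D) = deg(D) - g + 1
Since deg(D) = 38 >= 2g - 1 = 29, D is non-special.
l(D) = 38 - 15 + 1 = 24

24


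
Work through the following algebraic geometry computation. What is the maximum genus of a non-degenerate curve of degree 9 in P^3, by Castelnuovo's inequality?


Castelnuovo's bound: write d - 1 = m(r-1) + epsilon with 0 <= epsilon < r-1.
d - 1 = 9 - 1 = 8
r - 1 = 3 - 1 = 2
8 = 4*2 + 0, so m = 4, epsilon = 0
pi(d, r) = m(m-1)(r-1)/2 + m*epsilon
= 4*3*2/2 + 4*0
= 24/2 + 0
= 12 + 0 = 12

12


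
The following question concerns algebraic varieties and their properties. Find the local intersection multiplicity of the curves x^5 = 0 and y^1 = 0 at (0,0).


The intersection multiplicity of V(x^a) and V(y^b) at the origin is:
I(O; V(x^5), V(y^1)) = dim_k(k[x,y]/(x^5, y^1))
A basis for k[x,y]/(x^5, y^1) is the set of monomials x^i * y^j
where 0 <= i < 5 and 0 <= j < 1.
The number of such monomials is 5 * 1 = 5

5


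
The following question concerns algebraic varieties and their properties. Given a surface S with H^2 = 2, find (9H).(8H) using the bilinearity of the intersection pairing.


Using bilinearity of the intersection pairing on a surface S:
(aH).(bH) = ab * (H.H)
We have H^2 = 2.
D.E = (9H).(8H) = 9*8*2
= 72*2
= 144

144


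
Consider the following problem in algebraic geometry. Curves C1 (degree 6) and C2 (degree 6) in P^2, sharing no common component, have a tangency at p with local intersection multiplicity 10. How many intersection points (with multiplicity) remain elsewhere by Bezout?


By Bezout's theorem, the total intersection number is d1 * d2.
Total = 6 * 6 = 36
Intersection multiplicity at p = 10
Remaining intersections = 36 - 10 = 26

26


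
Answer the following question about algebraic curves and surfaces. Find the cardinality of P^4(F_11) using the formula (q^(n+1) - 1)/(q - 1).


P^4(F_11) has (q^(n+1) - 1)/(q - 1) points.
= 11^4 + 11^3 + 11^2 + 11^1 + 11^0
= 14641 + 1331 + 121 + 11 + 1
= 16105

16105


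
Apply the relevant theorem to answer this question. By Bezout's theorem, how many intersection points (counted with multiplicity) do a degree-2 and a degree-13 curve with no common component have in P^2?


Bezout's theorem states the intersection count equals the product of degrees.
Intersection count = 2 * 13 = 26

26


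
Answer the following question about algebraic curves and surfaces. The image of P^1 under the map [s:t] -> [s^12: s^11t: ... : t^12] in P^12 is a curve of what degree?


The rational normal curve in P^12 is the image of P^1 under the 12-uple Veronese.
A general hyperplane in P^12 pulls back to a degree-12 form on P^1, which has 12 zeros,
so the curve meets a general hyperplane in 12 points. Degree = 12.

12


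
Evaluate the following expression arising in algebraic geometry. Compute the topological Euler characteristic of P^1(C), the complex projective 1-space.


The complex projective space P^1 has one cell in each even real dimension 0, 2, ..., 2.
The cohomology groups are H^{2k}(P^1) = Z for k = 0,...,1, and 0 otherwise.
Euler characteristic = sum of Betti numbers = 1 per even-dimensional cohomology group.
chi(P^1) = 1 + 1 = 2

2


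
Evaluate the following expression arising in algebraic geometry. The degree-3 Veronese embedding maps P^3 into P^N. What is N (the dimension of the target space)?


The Veronese embedding v_d: P^n -> P^N maps each point to all
degree-d monomials in n+1 homogeneous coordinates.
N = C(n+d, d) - 1
N = C(3+3, 3) - 1
N = C(6, 3) - 1
C(6, 3) = 20
N = 20 - 1 = 19

19


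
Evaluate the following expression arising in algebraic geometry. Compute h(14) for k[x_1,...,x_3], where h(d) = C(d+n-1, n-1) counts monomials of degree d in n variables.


The Hilbert function for the polynomial ring in 3 variables is:
h(d) = C(d+n-1, n-1)
h(14) = C(14+3-1, 3-1) = C(16, 2)
= 16! / (2! * 14!)
= 120

120


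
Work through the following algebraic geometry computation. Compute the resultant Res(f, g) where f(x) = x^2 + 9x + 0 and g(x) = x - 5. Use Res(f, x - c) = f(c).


For Res(f, x - c), we evaluate f at x = c.
f(5) = 5^2 + 9*5 + 0
= 25 + 45 + 0
= 70 + 0 = 70
Res(f, g) = 70

70
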